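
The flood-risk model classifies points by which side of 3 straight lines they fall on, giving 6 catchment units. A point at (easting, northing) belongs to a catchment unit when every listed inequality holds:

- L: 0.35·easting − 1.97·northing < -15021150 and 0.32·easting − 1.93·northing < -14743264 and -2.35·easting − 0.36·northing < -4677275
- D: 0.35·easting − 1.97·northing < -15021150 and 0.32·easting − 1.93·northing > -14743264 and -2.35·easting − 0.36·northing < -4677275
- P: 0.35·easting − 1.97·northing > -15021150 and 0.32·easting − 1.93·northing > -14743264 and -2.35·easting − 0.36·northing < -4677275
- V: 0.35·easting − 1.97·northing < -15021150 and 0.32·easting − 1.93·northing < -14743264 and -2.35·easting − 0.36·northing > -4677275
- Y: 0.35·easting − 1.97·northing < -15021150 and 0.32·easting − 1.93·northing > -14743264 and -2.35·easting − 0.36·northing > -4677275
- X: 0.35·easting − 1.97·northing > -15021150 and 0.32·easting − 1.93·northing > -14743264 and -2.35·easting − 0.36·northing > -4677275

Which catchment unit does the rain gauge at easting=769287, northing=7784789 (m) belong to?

0.35·769287 − 1.97·7784789 = -15066783.880, which is < -15021150
0.32·769287 − 1.93·7784789 = -14778470.930, which is < -14743264
-2.35·769287 − 0.36·7784789 = -4610348.490, which is > -4677275
This sign pattern matches V.

V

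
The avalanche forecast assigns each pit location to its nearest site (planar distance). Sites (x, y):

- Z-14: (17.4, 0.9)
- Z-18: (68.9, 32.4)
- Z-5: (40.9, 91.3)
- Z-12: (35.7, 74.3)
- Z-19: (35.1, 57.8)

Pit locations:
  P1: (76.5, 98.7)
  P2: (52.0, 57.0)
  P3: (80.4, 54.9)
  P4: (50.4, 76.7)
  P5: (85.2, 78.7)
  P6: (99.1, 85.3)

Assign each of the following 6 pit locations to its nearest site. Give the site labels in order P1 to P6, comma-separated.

Z-5, Z-19, Z-18, Z-12, Z-5, Z-5

P1 → Z-5 (d²=1322.12)
P2 → Z-19 (d²=286.25)
P3 → Z-18 (d²=638.50)
P4 → Z-12 (d²=221.85)
P5 → Z-5 (d²=2121.25)
P6 → Z-5 (d²=3423.24)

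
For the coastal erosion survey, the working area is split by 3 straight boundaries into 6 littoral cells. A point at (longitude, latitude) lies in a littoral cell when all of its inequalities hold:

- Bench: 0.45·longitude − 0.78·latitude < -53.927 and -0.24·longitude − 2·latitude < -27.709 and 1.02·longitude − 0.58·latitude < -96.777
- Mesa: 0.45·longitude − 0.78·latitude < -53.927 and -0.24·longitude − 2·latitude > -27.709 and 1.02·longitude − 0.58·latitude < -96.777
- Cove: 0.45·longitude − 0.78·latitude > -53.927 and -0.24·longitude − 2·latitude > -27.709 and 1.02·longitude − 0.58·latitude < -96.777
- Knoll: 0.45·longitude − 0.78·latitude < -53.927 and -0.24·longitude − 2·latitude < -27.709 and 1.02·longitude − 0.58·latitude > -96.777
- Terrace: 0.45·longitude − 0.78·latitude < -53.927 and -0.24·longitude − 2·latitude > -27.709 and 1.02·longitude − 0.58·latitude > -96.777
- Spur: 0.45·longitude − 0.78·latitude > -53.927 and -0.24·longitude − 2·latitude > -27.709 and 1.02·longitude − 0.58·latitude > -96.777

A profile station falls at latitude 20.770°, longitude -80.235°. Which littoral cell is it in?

0.45·-80.235 − 0.78·20.770 = -52.306, which is > -53.927
-0.24·-80.235 − 2·20.770 = -22.284, which is > -27.709
1.02·-80.235 − 0.58·20.770 = -93.886, which is > -96.777
This sign pattern matches Spur.

Spur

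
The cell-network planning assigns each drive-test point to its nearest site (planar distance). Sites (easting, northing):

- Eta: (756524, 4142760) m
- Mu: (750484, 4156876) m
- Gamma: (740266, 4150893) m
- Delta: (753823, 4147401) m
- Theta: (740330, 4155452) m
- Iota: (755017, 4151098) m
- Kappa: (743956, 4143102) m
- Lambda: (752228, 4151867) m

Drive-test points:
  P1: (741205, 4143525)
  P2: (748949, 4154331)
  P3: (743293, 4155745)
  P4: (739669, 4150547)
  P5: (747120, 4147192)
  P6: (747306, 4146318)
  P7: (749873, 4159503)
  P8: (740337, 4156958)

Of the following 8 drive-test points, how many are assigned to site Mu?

2

P1 → Kappa
P2 → Mu
P3 → Theta
P4 → Gamma
P5 → Kappa
P6 → Kappa
P7 → Mu
P8 → Theta
2 of the 8 go to Mu.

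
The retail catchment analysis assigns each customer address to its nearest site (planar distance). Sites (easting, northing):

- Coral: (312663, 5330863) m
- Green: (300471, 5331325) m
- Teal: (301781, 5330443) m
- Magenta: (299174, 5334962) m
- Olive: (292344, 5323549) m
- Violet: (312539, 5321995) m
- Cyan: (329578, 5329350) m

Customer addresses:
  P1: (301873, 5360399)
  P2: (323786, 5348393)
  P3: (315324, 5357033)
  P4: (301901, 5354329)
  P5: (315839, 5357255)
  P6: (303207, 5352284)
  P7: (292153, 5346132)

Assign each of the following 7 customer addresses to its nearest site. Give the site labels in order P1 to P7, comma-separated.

Magenta, Cyan, Coral, Magenta, Coral, Magenta, Magenta

P1 → Magenta (d²=654325570.00)
P2 → Cyan (d²=396183113.00)
P3 → Coral (d²=691949821.00)
P4 → Magenta (d²=382517218.00)
P5 → Coral (d²=706624640.00)
P6 → Magenta (d²=316316773.00)
P7 → Magenta (d²=174063341.00)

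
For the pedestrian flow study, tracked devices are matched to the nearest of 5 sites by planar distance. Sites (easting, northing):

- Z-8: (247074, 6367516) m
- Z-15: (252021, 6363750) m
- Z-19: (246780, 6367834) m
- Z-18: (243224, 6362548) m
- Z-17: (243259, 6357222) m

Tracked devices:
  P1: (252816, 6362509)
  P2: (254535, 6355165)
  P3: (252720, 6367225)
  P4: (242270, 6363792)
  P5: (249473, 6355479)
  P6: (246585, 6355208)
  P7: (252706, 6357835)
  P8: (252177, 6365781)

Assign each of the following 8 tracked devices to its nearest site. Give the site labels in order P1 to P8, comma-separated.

P1 → Z-15 (d²=2172106.00)
P2 → Z-15 (d²=80022421.00)
P3 → Z-15 (d²=12564226.00)
P4 → Z-18 (d²=2457652.00)
P5 → Z-17 (d²=41651845.00)
P6 → Z-17 (d²=15118472.00)
P7 → Z-15 (d²=35456450.00)
P8 → Z-15 (d²=4149297.00)

Z-15, Z-15, Z-15, Z-18, Z-17, Z-17, Z-15, Z-15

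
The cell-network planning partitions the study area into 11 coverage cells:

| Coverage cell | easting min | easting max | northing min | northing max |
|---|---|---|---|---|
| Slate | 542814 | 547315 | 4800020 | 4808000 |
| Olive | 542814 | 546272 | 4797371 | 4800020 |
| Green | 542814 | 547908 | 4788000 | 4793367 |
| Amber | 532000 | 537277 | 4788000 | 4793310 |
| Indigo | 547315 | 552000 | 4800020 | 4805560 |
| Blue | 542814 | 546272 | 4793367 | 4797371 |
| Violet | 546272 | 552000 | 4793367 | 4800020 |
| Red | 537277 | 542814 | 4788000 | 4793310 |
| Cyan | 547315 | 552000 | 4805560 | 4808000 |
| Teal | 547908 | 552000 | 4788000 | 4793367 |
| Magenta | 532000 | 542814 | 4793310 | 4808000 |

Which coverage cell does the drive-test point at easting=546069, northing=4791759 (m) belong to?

Green

The point has easting = 546069 and northing = 4791759.
Only Green satisfies 542814 ≤ easting ≤ 547908 and 4788000 ≤ northing ≤ 4793367.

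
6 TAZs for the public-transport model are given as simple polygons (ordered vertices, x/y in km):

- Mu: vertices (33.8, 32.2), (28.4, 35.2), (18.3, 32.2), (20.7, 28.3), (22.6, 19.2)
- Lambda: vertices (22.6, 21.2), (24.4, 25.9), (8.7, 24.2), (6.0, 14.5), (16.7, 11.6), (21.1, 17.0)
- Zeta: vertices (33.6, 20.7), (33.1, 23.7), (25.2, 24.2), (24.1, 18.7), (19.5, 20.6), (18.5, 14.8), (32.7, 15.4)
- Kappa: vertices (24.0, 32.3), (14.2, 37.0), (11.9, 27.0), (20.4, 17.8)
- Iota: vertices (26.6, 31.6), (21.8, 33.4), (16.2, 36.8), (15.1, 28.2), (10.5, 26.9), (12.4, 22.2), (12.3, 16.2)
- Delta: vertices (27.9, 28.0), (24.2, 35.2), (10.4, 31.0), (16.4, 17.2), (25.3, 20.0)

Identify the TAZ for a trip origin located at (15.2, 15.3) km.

Cast a ray rightward from (15.2, 15.3). For each polygon, the edges (by vertex number in listed order) whose endpoints lie on opposite sides of y = 15.3, where each meets that height, and whether that is right or left of the point:
Mu: no edge straddles that height → 0 crossings.
Lambda: 3–4 at x≈6.22 (left), 5–6 at x≈19.71 (right) → 1 crossing.
Zeta: 5–6 at x≈18.59 (right), 6–7 at x≈30.33 (right) → 2 crossings.
Kappa: no edge straddles that height → 0 crossings.
Iota: no edge straddles that height → 0 crossings.
Delta: no edge straddles that height → 0 crossings.
Only Lambda has an odd count, so the point is inside Lambda.

Lambda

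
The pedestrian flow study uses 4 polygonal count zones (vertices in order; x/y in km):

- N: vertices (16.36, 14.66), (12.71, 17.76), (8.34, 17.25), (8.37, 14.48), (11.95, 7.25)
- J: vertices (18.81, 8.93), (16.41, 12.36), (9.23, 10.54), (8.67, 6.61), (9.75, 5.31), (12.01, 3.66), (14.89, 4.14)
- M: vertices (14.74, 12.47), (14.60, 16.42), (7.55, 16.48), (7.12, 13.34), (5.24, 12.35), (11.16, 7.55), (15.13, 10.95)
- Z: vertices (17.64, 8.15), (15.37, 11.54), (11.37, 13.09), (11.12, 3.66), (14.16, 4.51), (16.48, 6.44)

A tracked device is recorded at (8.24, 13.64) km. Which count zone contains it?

M

Cast a ray rightward from (8.24, 13.64). For each polygon, the edges (by vertex number in listed order) whose endpoints lie on opposite sides of y = 13.64, where each meets that height, and whether that is right or left of the point:
N: 4–5 at x≈8.786 (right), 5–1 at x≈15.753 (right) → 2 crossings.
J: no edge straddles that height → 0 crossings.
M: 1–2 at x≈14.699 (right), 3–4 at x≈7.161 (left) → 1 crossing.
Z: no edge straddles that height → 0 crossings.
Only M has an odd count, so the point is inside M.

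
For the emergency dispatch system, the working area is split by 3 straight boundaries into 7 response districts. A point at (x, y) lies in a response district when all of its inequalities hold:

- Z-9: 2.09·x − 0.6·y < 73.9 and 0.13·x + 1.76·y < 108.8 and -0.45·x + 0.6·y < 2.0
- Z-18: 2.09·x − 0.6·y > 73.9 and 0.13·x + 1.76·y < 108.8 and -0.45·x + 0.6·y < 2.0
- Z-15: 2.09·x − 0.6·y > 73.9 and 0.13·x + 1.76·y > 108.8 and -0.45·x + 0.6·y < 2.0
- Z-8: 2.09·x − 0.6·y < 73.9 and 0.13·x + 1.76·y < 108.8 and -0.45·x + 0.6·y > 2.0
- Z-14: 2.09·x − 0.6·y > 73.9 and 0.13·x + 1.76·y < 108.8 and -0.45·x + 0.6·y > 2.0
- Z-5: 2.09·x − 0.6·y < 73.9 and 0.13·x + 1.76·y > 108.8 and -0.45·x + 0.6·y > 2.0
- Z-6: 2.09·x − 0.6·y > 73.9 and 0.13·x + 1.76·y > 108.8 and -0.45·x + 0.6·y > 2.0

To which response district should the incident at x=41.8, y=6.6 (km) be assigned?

2.09·41.8 − 0.6·6.6 = 83.402, which is > 73.9
0.13·41.8 + 1.76·6.6 = 17.050, which is < 108.8
-0.45·41.8 + 0.6·6.6 = -14.850, which is < 2.0
This sign pattern matches Z-18.

Z-18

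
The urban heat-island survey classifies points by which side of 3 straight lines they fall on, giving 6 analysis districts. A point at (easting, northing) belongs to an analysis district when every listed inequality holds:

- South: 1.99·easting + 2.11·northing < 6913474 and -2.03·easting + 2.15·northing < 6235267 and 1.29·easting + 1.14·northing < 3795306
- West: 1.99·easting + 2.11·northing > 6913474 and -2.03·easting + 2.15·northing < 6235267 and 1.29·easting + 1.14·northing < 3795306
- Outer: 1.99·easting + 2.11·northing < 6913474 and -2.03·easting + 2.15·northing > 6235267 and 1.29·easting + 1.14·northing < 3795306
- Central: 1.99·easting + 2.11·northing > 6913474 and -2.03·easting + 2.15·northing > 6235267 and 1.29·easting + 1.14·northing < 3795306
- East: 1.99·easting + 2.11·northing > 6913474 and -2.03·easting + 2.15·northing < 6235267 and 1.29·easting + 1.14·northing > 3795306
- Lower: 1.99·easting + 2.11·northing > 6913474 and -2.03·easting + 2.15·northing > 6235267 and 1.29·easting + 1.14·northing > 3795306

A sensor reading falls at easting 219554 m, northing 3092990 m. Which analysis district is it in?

East

1.99·219554 + 2.11·3092990 = 6963121.360, which is > 6913474
-2.03·219554 + 2.15·3092990 = 6204233.880, which is < 6235267
1.29·219554 + 1.14·3092990 = 3809233.260, which is > 3795306
This sign pattern matches East.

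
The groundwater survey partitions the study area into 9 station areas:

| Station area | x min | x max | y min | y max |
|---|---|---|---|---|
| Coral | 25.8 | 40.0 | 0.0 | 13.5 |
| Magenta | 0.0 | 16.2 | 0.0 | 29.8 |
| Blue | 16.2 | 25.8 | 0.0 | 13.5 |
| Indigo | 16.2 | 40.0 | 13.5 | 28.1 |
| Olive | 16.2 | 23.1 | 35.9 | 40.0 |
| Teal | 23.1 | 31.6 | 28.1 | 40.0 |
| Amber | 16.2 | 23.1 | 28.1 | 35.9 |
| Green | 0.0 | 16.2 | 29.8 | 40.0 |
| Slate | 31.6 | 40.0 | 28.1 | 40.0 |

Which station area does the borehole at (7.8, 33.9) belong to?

The point has x = 7.8 and y = 33.9.
Only Green satisfies 0.0 ≤ x ≤ 16.2 and 29.8 ≤ y ≤ 40.0.

Green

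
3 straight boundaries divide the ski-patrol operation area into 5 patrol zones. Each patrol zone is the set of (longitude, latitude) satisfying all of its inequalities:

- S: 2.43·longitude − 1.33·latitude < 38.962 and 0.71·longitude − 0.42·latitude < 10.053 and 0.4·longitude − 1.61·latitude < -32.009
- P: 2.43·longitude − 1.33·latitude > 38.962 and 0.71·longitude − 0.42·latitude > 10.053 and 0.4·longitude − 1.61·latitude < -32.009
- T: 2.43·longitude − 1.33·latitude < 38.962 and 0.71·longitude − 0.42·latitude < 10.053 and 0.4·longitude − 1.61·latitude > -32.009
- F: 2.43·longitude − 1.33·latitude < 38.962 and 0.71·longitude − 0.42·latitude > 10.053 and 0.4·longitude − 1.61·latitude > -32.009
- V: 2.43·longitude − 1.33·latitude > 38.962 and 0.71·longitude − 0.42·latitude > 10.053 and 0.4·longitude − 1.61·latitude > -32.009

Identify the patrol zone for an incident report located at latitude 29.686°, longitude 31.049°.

2.43·31.049 − 1.33·29.686 = 35.967, which is < 38.962
0.71·31.049 − 0.42·29.686 = 9.577, which is < 10.053
0.4·31.049 − 1.61·29.686 = -35.375, which is < -32.009
This sign pattern matches S.

S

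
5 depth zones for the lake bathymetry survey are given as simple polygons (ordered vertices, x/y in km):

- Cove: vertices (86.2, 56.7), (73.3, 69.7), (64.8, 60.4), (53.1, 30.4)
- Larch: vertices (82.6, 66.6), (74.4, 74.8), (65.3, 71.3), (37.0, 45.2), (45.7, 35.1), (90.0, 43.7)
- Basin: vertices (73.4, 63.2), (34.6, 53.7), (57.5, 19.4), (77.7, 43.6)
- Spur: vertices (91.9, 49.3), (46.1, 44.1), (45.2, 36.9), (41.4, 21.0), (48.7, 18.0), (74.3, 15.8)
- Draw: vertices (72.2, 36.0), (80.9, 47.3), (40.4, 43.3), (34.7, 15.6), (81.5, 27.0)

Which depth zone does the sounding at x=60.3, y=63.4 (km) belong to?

Larch

Cast a ray rightward from (60.3, 63.4). For each polygon, the edges (by vertex number in listed order) whose endpoints lie on opposite sides of y = 63.4, where each meets that height, and whether that is right or left of the point:
Cove: 1–2 at x≈79.55 (right), 2–3 at x≈67.54 (right) → 2 crossings.
Larch: 3–4 at x≈56.73 (left), 6–1 at x≈83.63 (right) → 1 crossing.
Basin: no edge straddles that height → 0 crossings.
Spur: no edge straddles that height → 0 crossings.
Draw: no edge straddles that height → 0 crossings.
Only Larch has an odd count, so the point is inside Larch.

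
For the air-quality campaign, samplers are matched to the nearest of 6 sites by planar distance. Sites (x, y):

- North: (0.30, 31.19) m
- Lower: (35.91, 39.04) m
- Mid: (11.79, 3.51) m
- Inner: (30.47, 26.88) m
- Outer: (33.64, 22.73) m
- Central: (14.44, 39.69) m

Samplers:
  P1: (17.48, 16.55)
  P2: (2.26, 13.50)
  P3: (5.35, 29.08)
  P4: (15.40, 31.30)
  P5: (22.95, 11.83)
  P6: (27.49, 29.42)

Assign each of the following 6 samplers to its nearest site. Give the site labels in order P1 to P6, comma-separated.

P1 → Mid (d²=202.42)
P2 → Mid (d²=190.62)
P3 → North (d²=29.95)
P4 → Central (d²=71.31)
P5 → Mid (d²=193.77)
P6 → Inner (d²=15.33)

Mid, Mid, North, Central, Mid, Inner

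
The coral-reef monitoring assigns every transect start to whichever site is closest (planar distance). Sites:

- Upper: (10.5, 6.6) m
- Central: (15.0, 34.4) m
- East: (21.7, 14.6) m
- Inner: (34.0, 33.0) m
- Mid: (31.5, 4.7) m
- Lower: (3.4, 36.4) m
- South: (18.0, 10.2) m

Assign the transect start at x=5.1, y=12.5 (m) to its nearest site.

Squared distances to each site:
Upper: 63.970; Central: 577.620; East: 279.970; Inner: 1255.460; Mid: 757.800; Lower: 574.100; South: 171.700.
Minimum at Upper.

Upper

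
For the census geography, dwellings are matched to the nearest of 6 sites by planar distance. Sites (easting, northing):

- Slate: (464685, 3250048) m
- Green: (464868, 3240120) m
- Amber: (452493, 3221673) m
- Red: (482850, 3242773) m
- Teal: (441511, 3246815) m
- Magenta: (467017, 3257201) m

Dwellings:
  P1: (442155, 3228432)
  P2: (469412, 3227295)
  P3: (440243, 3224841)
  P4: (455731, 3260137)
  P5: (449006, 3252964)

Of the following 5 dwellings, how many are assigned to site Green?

1

P1 → Amber
P2 → Green
P3 → Amber
P4 → Magenta
P5 → Teal
1 of the 5 goes to Green.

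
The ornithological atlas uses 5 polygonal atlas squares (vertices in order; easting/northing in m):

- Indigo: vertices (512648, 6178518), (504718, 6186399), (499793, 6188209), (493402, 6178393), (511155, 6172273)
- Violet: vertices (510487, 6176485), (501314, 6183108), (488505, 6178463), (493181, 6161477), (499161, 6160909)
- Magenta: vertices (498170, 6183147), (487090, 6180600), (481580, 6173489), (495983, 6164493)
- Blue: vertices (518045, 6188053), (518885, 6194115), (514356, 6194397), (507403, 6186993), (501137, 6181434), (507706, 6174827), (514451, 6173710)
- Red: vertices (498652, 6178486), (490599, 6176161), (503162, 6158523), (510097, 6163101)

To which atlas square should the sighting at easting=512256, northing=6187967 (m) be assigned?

Cast a ray rightward from (512256, 6187967). For each polygon, the edges (by vertex number in listed order) whose endpoints lie on opposite sides of northing = 6187967, where each meets that height, and whether that is right or left of the point:
Indigo: 2–3 at easting≈500451.5 (left), 3–4 at easting≈499635.4 (left) → 0 crossings.
Violet: no edge straddles that height → 0 crossings.
Magenta: no edge straddles that height → 0 crossings.
Blue: 3–4 at easting≈508317.7 (left), 7–1 at easting≈518023.5 (right) → 1 crossing.
Red: no edge straddles that height → 0 crossings.
Only Blue has an odd count, so the point is inside Blue.

Blue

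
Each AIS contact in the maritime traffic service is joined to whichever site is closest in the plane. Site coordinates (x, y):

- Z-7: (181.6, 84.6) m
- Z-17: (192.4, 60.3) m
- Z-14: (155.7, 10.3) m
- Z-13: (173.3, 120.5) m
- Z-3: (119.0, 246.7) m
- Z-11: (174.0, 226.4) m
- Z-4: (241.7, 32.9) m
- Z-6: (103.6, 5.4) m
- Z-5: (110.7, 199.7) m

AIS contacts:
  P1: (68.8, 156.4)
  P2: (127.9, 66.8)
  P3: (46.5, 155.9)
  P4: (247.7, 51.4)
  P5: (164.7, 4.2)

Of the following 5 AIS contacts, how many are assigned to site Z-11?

0

P1 → Z-5
P2 → Z-7
P3 → Z-5
P4 → Z-4
P5 → Z-14
0 of the 5 go to Z-11.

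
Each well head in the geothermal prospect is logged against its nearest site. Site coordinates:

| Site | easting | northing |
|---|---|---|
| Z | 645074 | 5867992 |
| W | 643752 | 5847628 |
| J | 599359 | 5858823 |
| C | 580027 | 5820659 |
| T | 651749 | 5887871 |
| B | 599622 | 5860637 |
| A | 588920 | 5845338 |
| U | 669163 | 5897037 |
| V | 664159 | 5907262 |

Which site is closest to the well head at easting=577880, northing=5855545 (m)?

Squared distances to each site:
Z: 4669961445.000; W: 4401799273.000; J: 472092725.000; C: 1221642605.000; T: 6501599437.000; B: 498643028.000; A: 226064449.000; U: 10054172153.000; V: 10118713930.000.
Minimum at A.

A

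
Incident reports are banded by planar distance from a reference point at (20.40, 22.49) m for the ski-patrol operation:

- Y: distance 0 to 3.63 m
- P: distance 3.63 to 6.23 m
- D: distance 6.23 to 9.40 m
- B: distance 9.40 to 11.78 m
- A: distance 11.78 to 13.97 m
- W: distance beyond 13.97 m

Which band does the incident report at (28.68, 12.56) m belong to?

A

Distance = √((28.68−20.40)² + (12.56−22.49)²) = √(68.558 + 98.605) = 12.929 m.
11.78 ≤ 12.929 < 13.97 → A.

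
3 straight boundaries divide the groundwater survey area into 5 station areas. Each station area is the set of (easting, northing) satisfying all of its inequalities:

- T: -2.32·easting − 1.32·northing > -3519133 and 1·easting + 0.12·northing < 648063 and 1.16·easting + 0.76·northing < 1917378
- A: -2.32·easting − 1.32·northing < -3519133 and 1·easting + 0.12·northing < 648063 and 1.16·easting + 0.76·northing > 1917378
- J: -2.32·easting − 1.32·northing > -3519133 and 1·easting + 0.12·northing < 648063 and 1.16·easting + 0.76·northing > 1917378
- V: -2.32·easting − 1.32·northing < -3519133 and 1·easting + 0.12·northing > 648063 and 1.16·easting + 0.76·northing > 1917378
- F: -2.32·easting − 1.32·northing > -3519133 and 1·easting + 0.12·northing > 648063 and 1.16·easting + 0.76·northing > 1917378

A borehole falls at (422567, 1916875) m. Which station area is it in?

-2.32·422567 − 1.32·1916875 = -3510630.440, which is > -3519133
1·422567 + 0.12·1916875 = 652592.000, which is > 648063
1.16·422567 + 0.76·1916875 = 1947002.720, which is > 1917378
This sign pattern matches F.

F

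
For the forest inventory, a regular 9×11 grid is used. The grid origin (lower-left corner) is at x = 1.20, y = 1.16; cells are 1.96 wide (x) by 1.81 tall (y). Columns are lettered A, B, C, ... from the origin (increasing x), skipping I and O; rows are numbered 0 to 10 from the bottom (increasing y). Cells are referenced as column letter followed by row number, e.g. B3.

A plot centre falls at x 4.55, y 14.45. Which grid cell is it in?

B7

Column index: ⌊(4.55 − 1.20) / 1.96⌋ = ⌊1.709⌋ = 1 → column B
Row offset from origin: ⌊(14.45 − 1.16) / 1.81⌋ = ⌊7.343⌋ = 7 → row 7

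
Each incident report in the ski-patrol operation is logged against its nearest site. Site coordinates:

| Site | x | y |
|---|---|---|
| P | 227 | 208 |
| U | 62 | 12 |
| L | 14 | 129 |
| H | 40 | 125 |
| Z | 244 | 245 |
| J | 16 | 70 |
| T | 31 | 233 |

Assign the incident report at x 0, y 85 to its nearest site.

Squared distances to each site:
P: 66658.000; U: 9173.000; L: 2132.000; H: 3200.000; Z: 85136.000; J: 481.000; T: 22865.000.
Minimum at J.

J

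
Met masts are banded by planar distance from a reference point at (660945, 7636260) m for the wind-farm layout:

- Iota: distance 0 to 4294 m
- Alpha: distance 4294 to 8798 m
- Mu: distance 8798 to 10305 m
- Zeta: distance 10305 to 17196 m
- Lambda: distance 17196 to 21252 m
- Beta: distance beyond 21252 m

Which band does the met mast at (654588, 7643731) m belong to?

Distance = √((654588−660945)² + (7643731−7636260)²) = √(40411449.000 + 55815841.000) = 9809.551 m.
8798 ≤ 9809.551 < 10305 → Mu.

Mu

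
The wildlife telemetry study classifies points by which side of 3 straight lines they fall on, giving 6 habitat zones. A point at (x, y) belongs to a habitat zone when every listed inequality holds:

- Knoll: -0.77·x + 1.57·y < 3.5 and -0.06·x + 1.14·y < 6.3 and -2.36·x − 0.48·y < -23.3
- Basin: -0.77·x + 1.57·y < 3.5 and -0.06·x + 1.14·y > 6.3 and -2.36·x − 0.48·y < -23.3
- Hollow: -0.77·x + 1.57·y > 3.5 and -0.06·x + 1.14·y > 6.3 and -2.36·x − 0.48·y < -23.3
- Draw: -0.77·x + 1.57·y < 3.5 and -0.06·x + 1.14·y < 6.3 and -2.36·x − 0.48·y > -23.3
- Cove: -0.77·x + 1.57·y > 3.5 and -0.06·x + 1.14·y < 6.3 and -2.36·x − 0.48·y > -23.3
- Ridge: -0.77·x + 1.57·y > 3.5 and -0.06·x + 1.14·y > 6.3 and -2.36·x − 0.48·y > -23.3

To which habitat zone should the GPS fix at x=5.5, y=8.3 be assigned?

Ridge

-0.77·5.5 + 1.57·8.3 = 8.796, which is > 3.5
-0.06·5.5 + 1.14·8.3 = 9.132, which is > 6.3
-2.36·5.5 − 0.48·8.3 = -16.964, which is > -23.3
This sign pattern matches Ridge.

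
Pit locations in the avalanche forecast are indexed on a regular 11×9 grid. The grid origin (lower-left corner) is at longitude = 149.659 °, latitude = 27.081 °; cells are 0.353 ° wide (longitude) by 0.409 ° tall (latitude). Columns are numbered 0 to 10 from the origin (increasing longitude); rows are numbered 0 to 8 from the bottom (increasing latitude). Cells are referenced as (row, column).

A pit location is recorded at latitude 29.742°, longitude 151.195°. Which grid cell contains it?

Column index: ⌊(151.195 − 149.659) / 0.353⌋ = ⌊4.351⌋ = 4
Row offset from origin: ⌊(29.742 − 27.081) / 0.409⌋ = ⌊6.506⌋ = 6 → row 6

(6, 4)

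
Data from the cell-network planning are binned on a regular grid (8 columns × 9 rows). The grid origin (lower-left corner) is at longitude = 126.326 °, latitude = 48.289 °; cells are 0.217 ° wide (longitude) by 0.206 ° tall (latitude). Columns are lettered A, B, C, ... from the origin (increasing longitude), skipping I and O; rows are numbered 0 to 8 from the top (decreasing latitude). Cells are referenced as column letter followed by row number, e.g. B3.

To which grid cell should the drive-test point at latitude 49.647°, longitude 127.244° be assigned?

E2

Column index: ⌊(127.244 − 126.326) / 0.217⌋ = ⌊4.230⌋ = 4 → column E
Row offset from origin: ⌊(49.647 − 48.289) / 0.206⌋ = ⌊6.592⌋ = 6 → row 2 (counted from top)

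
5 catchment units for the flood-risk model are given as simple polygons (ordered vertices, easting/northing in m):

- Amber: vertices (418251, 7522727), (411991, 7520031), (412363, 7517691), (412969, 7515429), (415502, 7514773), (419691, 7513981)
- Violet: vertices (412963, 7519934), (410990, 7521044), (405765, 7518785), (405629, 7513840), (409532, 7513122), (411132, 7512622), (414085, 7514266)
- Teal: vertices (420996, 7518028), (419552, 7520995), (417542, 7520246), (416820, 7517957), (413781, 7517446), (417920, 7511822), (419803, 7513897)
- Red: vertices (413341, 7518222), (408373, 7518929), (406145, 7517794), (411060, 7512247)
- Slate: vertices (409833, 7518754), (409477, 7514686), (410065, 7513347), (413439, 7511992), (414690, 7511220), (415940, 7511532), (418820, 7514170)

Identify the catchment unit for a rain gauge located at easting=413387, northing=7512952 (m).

Slate

Cast a ray rightward from (413387, 7512952). For each polygon, the edges (by vertex number in listed order) whose endpoints lie on opposite sides of northing = 7512952, where each meets that height, and whether that is right or left of the point:
Amber: no edge straddles that height → 0 crossings.
Violet: 5–6 at easting≈410076.0 (left), 6–7 at easting≈411724.8 (left) → 0 crossings.
Teal: 5–6 at easting≈417088.4 (right), 6–7 at easting≈418945.4 (right) → 2 crossings.
Red: 3–4 at easting≈410435.3 (left), 4–1 at easting≈411329.1 (left) → 0 crossings.
Slate: 3–4 at easting≈411048.6 (left), 6–7 at easting≈417490.3 (right) → 1 crossing.
Only Slate has an odd count, so the point is inside Slate.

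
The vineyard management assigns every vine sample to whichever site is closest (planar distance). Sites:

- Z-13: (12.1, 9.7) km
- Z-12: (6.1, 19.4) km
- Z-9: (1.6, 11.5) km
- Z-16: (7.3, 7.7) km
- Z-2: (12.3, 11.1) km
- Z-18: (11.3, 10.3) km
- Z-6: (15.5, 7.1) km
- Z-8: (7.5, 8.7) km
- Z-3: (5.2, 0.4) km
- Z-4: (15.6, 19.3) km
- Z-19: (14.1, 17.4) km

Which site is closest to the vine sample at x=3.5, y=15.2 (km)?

Z-9

Squared distances to each site:
Z-13: 104.210; Z-12: 24.400; Z-9: 17.300; Z-16: 70.690; Z-2: 94.250; Z-18: 84.850; Z-6: 209.610; Z-8: 58.250; Z-3: 221.930; Z-4: 163.220; Z-19: 117.200.
Minimum at Z-9.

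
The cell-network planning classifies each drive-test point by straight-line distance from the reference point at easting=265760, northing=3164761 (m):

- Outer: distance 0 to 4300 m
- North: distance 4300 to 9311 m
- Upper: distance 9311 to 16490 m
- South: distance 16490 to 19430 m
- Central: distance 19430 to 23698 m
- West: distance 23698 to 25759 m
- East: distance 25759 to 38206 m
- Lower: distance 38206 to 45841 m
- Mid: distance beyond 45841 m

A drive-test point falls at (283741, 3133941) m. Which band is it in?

Distance = √((283741−265760)² + (3133941−3164761)²) = √(323316361.000 + 949872400.000) = 35681.771 m.
25759 ≤ 35681.771 < 38206 → East.

East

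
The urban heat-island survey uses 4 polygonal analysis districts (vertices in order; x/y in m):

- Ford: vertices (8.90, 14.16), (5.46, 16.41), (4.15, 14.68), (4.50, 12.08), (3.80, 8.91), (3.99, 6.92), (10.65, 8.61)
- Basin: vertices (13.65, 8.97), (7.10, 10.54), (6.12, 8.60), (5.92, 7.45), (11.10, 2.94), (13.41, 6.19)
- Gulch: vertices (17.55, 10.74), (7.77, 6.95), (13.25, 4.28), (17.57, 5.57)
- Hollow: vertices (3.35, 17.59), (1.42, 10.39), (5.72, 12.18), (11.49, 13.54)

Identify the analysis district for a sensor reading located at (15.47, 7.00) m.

Gulch

Cast a ray rightward from (15.47, 7.00). For each polygon, the edges (by vertex number in listed order) whose endpoints lie on opposite sides of y = 7.00, where each meets that height, and whether that is right or left of the point:
Ford: 5–6 at x≈3.982 (left), 6–7 at x≈4.305 (left) → 0 crossings.
Basin: 4–5 at x≈6.437 (left), 6–1 at x≈13.480 (left) → 0 crossings.
Gulch: 1–2 at x≈7.899 (left), 4–1 at x≈17.564 (right) → 1 crossing.
Hollow: no edge straddles that height → 0 crossings.
Only Gulch has an odd count, so the point is inside Gulch.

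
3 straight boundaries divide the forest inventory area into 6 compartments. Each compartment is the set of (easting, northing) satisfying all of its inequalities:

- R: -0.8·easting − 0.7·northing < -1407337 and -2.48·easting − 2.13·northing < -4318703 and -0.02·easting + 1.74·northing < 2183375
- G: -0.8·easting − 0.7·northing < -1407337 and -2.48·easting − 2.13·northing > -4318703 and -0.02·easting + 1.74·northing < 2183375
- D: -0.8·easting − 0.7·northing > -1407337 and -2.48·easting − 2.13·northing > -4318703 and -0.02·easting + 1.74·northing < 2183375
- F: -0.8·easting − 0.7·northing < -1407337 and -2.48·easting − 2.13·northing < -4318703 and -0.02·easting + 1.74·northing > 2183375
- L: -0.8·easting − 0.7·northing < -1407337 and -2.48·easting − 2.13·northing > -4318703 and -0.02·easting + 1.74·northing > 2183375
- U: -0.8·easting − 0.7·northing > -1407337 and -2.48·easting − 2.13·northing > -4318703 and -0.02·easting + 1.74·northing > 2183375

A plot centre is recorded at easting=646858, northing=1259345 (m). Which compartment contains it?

D

-0.8·646858 − 0.7·1259345 = -1399027.900, which is > -1407337
-2.48·646858 − 2.13·1259345 = -4286612.690, which is > -4318703
-0.02·646858 + 1.74·1259345 = 2178323.140, which is < 2183375
This sign pattern matches D.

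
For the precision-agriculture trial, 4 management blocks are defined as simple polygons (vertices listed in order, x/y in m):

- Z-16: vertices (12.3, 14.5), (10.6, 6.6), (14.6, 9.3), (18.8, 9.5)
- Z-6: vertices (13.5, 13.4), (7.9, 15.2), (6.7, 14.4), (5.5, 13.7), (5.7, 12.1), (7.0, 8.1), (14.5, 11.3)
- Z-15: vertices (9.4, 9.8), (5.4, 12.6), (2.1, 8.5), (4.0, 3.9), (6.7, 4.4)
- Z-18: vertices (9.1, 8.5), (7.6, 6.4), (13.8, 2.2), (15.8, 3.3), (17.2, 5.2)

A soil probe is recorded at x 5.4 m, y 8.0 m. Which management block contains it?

Cast a ray rightward from (5.4, 8.0). For each polygon, the edges (by vertex number in listed order) whose endpoints lie on opposite sides of y = 8.0, where each meets that height, and whether that is right or left of the point:
Z-16: 1–2 at x≈10.90 (right), 2–3 at x≈12.67 (right) → 2 crossings.
Z-6: no edge straddles that height → 0 crossings.
Z-15: 3–4 at x≈2.31 (left), 5–1 at x≈8.50 (right) → 1 crossing.
Z-18: 1–2 at x≈8.74 (right), 5–1 at x≈10.33 (right) → 2 crossings.
Only Z-15 has an odd count, so the point is inside Z-15.

Z-15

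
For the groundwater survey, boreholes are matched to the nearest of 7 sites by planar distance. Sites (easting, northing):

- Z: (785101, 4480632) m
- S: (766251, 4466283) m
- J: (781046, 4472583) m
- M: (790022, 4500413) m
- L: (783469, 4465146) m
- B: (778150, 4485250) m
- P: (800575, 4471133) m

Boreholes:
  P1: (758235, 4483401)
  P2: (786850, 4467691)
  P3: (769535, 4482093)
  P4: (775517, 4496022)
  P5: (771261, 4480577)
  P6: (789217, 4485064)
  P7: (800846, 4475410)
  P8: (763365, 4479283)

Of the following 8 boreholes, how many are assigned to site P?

1

P1 → S
P2 → L
P3 → B
P4 → B
P5 → B
P6 → Z
P7 → P
P8 → S
1 of the 8 goes to P.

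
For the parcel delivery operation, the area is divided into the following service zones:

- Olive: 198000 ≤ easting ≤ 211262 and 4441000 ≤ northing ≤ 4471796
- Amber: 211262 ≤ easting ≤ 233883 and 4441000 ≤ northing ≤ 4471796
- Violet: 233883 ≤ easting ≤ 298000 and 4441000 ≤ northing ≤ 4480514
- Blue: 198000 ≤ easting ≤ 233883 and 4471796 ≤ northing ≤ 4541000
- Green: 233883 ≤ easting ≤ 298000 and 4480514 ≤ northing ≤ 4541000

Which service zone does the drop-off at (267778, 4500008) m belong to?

Green

The point has easting = 267778 and northing = 4500008.
Only Green satisfies 233883 ≤ easting ≤ 298000 and 4480514 ≤ northing ≤ 4541000.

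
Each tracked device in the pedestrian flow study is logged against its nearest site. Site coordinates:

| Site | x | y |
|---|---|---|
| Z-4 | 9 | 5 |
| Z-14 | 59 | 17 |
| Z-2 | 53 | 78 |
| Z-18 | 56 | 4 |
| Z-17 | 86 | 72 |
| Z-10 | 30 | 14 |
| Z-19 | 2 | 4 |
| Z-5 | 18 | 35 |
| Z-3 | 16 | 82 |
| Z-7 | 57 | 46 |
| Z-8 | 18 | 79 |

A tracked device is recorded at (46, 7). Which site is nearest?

Squared distances to each site:
Z-4: 1373.000; Z-14: 269.000; Z-2: 5090.000; Z-18: 109.000; Z-17: 5825.000; Z-10: 305.000; Z-19: 1945.000; Z-5: 1568.000; Z-3: 6525.000; Z-7: 1642.000; Z-8: 5968.000.
Minimum at Z-18.

Z-18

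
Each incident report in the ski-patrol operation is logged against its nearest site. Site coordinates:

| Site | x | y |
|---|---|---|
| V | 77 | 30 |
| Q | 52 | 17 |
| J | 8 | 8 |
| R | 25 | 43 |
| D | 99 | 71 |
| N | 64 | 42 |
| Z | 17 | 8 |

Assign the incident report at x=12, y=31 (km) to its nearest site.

R

Squared distances to each site:
V: 4226.000; Q: 1796.000; J: 545.000; R: 313.000; D: 9169.000; N: 2825.000; Z: 554.000.
Minimum at R.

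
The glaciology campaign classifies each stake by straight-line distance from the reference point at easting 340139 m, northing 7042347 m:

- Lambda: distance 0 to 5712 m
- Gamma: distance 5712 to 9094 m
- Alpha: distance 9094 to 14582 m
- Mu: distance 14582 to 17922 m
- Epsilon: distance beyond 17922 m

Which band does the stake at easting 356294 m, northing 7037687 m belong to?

Mu

Distance = √((356294−340139)² + (7037687−7042347)²) = √(260984025.000 + 21715600.000) = 16813.674 m.
14582 ≤ 16813.674 < 17922 → Mu.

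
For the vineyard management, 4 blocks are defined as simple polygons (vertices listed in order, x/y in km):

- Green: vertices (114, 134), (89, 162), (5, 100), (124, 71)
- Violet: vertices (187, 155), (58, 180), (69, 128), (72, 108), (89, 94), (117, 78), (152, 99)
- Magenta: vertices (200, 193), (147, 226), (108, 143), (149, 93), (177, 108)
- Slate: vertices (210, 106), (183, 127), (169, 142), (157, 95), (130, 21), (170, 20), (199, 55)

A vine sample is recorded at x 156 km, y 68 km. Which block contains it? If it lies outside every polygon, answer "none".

Cast a ray rightward from (156, 68). For each polygon, the edges (by vertex number in listed order) whose endpoints lie on opposite sides of y = 68, where each meets that height, and whether that is right or left of the point:
Green: no edge straddles that height → 0 crossings.
Violet: no edge straddles that height → 0 crossings.
Magenta: no edge straddles that height → 0 crossings.
Slate: 4–5 at x≈147.1 (left), 7–1 at x≈201.8 (right) → 1 crossing.
Only Slate has an odd count, so the point is inside Slate.

Slate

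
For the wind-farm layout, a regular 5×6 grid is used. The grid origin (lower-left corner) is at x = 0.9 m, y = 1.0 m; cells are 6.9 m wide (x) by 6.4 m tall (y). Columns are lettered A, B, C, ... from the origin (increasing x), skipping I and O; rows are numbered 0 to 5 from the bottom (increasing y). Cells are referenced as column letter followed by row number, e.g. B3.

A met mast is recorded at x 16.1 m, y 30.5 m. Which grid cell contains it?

C4

Column index: ⌊(16.1 − 0.9) / 6.9⌋ = ⌊2.203⌋ = 2 → column C
Row offset from origin: ⌊(30.5 − 1.0) / 6.4⌋ = ⌊4.609⌋ = 4 → row 4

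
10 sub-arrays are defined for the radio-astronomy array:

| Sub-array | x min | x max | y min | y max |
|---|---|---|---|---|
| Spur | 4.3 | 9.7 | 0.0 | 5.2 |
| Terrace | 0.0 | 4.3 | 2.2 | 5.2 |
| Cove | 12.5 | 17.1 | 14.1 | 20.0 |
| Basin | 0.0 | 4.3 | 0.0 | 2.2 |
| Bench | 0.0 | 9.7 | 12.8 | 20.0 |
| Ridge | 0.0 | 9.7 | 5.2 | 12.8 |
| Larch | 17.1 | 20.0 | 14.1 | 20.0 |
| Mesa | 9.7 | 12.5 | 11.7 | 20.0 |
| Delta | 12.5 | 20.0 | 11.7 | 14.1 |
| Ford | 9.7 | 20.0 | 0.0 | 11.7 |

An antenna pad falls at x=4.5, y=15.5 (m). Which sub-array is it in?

The point has x = 4.5 and y = 15.5.
Only Bench satisfies 0.0 ≤ x ≤ 9.7 and 12.8 ≤ y ≤ 20.0.

Bench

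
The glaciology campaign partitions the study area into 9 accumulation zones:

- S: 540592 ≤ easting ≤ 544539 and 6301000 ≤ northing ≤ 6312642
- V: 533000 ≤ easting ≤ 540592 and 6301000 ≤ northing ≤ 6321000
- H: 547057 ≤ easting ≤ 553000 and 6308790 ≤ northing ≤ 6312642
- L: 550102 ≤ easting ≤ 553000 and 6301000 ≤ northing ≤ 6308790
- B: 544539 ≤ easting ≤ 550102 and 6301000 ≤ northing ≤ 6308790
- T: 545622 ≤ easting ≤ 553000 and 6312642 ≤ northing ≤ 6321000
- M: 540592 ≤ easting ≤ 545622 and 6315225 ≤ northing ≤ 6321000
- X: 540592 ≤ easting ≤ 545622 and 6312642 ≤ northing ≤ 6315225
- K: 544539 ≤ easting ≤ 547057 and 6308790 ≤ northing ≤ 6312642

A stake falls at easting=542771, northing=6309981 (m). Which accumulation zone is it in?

The point has easting = 542771 and northing = 6309981.
Only S satisfies 540592 ≤ easting ≤ 544539 and 6301000 ≤ northing ≤ 6312642.

S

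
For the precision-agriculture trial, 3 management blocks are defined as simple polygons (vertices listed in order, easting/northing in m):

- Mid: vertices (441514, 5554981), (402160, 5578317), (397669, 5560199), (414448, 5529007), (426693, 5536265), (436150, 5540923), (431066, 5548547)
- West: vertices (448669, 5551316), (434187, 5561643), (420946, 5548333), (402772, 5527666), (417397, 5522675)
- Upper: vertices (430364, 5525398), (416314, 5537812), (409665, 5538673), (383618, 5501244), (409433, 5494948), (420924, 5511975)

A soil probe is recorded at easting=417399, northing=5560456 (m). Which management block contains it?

Cast a ray rightward from (417399, 5560456). For each polygon, the edges (by vertex number in listed order) whose endpoints lie on opposite sides of northing = 5560456, where each meets that height, and whether that is right or left of the point:
Mid: 1–2 at easting≈432280.9 (right), 2–3 at easting≈397732.7 (left) → 1 crossing.
West: 1–2 at easting≈435851.6 (right), 2–3 at easting≈433006.2 (right) → 2 crossings.
Upper: no edge straddles that height → 0 crossings.
Only Mid has an odd count, so the point is inside Mid.

Mid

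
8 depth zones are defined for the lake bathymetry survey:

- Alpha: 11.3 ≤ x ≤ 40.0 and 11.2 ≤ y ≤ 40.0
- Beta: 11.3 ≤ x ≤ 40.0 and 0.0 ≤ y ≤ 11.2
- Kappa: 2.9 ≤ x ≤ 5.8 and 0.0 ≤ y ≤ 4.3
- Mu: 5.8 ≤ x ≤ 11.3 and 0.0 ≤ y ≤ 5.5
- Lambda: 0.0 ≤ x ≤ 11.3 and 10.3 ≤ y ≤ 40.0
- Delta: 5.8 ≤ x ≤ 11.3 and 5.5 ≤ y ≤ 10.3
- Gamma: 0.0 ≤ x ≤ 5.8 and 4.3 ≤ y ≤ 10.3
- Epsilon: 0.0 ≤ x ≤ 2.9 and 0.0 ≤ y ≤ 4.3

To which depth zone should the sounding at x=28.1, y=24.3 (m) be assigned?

The point has x = 28.1 and y = 24.3.
Only Alpha satisfies 11.3 ≤ x ≤ 40.0 and 11.2 ≤ y ≤ 40.0.

Alpha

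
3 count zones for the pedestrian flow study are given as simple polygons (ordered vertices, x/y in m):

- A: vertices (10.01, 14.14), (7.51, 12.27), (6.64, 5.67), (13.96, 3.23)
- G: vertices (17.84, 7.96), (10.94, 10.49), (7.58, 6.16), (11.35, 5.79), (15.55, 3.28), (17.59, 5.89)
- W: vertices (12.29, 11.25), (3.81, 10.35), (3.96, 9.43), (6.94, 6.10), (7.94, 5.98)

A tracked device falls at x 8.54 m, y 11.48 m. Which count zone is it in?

A

Cast a ray rightward from (8.54, 11.48). For each polygon, the edges (by vertex number in listed order) whose endpoints lie on opposite sides of y = 11.48, where each meets that height, and whether that is right or left of the point:
A: 2–3 at x≈7.406 (left), 4–1 at x≈10.973 (right) → 1 crossing.
G: no edge straddles that height → 0 crossings.
W: no edge straddles that height → 0 crossings.
Only A has an odd count, so the point is inside A.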